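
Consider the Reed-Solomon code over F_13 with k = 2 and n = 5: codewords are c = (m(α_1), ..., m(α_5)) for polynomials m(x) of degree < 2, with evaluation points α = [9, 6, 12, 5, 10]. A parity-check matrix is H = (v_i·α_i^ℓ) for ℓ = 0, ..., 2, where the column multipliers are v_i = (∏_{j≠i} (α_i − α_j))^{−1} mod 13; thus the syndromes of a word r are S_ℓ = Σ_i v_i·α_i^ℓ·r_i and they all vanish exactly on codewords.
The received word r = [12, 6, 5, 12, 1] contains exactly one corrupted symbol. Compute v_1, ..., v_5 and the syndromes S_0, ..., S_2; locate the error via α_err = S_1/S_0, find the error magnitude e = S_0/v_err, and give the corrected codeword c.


S = (6, 4, 7), error at position 4, error magnitude e = 8, c = [12, 6, 5, 4, 1].

Step 1: column multipliers v_i = (∏_{j≠i}(α_i − α_j))^{−1} mod 13.
  i = 1 (α = 9): (9−6)(9−12)(9−5)(9−10) = 3·(−3)·4·(−1) = 36 ≡ 10, so v_1 = 10^{−1} = 4 (mod 13).
  i = 2 (α = 6): (6−9)(6−12)(6−5)(6−10) = (−3)·(−6)·1·(−4) = −72 ≡ 6, so v_2 = 6^{−1} = 11 (mod 13).
  i = 3 (α = 12): (12−9)(12−6)(12−5)(12−10) = 3·6·7·2 = 252 ≡ 5, so v_3 = 5^{−1} = 8 (mod 13).
  i = 4 (α = 5): (5−9)(5−6)(5−12)(5−10) = (−4)·(−1)·(−7)·(−5) = 140 ≡ 10, so v_4 = 10^{−1} = 4 (mod 13).
  i = 5 (α = 10): (10−9)(10−6)(10−12)(10−5) = 1·4·(−2)·5 = −40 ≡ 12, so v_5 = 12^{−1} = 12 (mod 13).
  v = [4, 11, 8, 4, 12].
Step 2: syndromes of r = [12, 6, 5, 12, 1] (all sums mod 13).
  S_0 = Σ v_i r_i = 4·12 + 11·6 + 8·5 + 4·12 + 12·1 = 214 ≡ 6.
  S_1 = Σ v_i α_i r_i = 4·9·12 + 11·6·6 + 8·12·5 + 4·5·12 + 12·10·1 = 1668 ≡ 4.
  α_i^2 mod 13 = [3, 10, 1, 12, 9].
  S_2 = Σ v_i α_i^2 r_i = 4·3·12 + 11·10·6 + 8·1·5 + 4·12·12 + 12·9·1 = 1528 ≡ 7.
  S = (6, 4, 7) ≠ 0, so r is not a codeword (an error is present).
Step 3: locate the error. For a single error e at position i, S_ℓ = v_i·e·α_i^ℓ, so α_err = S_1/S_0.
  S_0^{−1} = 6^{−1} = 11 (mod 13), so α_err = 4·11 = 44 ≡ 5 = α_4. Error position i = 4.
  Consistency check: S_2/S_1 = 7·10 = 70 ≡ 5 = α_err ✓ (single-error assumption holds).
Step 4: error magnitude e = S_0/v_4 = S_0·∏_{j≠4}(α_4 − α_j) = 6·10 = 60 ≡ 8 (mod 13).
Step 5: correct position 4: c_4 = r_4 − e = 12 − 8 ≡ 4 (mod 13). Hence c = [12, 6, 5, 4, 1].
  Check: interpolating c through the α_i gives m(x) = 7 + 2·x (degree < 2) with m(α_i) = c_i for every i, so c is indeed a codeword.


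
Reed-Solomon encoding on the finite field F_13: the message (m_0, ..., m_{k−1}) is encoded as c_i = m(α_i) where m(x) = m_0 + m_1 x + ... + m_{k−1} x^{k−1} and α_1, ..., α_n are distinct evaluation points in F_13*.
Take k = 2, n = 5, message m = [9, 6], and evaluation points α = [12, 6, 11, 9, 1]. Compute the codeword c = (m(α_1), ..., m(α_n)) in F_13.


c = [3, 6, 10, 11, 2]

Message polynomial: m(x) = 9 + 6·x (mod 13).
For each evaluation point α_i, compute m(α_i) mod 13:
  α_1 = 12: Horner steps 6 → 3, so m(12) = 3.
  α_2 = 6: Horner steps 6 → 6, so m(6) = 6.
  α_3 = 11: Horner steps 6 → 10, so m(11) = 10.
  α_4 = 9: Horner steps 6 → 11, so m(9) = 11.
  α_5 = 1: Horner steps 6 → 2, so m(1) = 2.
Codeword c = [3, 6, 10, 11, 2] ∈ F_13^5.


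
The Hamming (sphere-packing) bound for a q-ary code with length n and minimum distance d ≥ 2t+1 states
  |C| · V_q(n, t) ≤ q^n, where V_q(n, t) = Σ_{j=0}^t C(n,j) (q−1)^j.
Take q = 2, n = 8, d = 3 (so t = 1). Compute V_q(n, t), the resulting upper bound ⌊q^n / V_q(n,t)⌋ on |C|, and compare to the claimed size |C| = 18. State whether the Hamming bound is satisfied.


V_q(n, t) = 9, q^n = 256, Hamming bound = 28, |C| = 18 ≤ bound (satisfied).

Step 1: Compute V_q(n, t) = Σ_{j=0}^1 C(n, j) (q−1)^j.
  j = 0: C(8,0)·(1)^0 = 1·1 = 1.
  j = 1: C(8,1)·(1)^1 = 8·1 = 8.
  V_q(n, t) = 1 + 8 = 9.
Step 2: q^n = 2^8 = 256.
Step 3: Hamming bound ⌊q^n / V_q(n,t)⌋ = ⌊256/9⌋ = 28.
Step 4: Compare |C| = 18 to 28: satisfied.
The claimed |C| lies below the Hamming bound.


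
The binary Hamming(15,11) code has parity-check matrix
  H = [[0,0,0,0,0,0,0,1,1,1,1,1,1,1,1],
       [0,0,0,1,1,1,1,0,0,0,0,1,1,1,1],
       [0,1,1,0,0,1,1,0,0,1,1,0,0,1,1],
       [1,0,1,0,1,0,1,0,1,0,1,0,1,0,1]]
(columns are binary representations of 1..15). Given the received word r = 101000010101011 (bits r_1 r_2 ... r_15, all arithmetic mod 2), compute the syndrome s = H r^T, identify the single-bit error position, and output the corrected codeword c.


s = (1, 1, 0, 1)^T, error position = 13, corrected codeword c = 101000010101111

Compute s = H r^T mod 2 one row at a time:
  s_1 = 1 + 0 + 1 + 0 + 1 + 0 + 1 + 1 = 5 ≡ 1 (mod 2).
  s_2 = 0 + 0 + 0 + 0 + 1 + 0 + 1 + 1 = 3 ≡ 1 (mod 2).
  s_3 = 0 + 1 + 0 + 0 + 1 + 0 + 1 + 1 = 4 ≡ 0 (mod 2).
  s_4 = 1 + 1 + 0 + 0 + 0 + 0 + 0 + 1 = 3 ≡ 1 (mod 2).
s = (1, 1, 0, 1)^T — this equals column 13 of H (binary 1101), so error is at position 13.
Correct: flip bit 13 of r = 101000010101011 to get c = 101000010101111.


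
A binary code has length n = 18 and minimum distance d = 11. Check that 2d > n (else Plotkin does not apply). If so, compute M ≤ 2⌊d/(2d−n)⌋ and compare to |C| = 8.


Plotkin bound M ≤ 4; given |C| = 8 > bound (violated).

Check applicability: 2d = 22, n = 18.
2d − n = 4 > 0, so Plotkin applies.
Compute d/(2d−n) = 11/4 ≈ 2.7500.
⌊d/(2d−n)⌋ = 2.
Plotkin bound: M ≤ 2·2 = 4.
Given |C| = 8, check: VIOLATED.
This |C| is above the Plotkin bound, so no binary code with n = 18, d = 11 and 8 codewords exists.


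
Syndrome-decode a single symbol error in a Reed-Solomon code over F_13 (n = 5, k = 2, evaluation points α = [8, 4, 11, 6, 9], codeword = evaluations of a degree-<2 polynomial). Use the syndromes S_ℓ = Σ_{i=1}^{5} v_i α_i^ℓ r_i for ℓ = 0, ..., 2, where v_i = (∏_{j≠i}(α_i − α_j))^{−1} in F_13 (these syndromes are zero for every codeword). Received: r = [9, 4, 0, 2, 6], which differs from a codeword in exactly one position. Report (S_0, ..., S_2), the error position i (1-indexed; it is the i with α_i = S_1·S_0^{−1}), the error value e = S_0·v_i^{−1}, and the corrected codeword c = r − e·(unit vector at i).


S = (5, 7, 2), error at position 2, error magnitude e = 9, c = [9, 8, 0, 2, 6].

Step 1: column multipliers v_i = (∏_{j≠i}(α_i − α_j))^{−1} mod 13.
  i = 1 (α = 8): (8−4)(8−11)(8−6)(8−9) = 4·(−3)·2·(−1) = 24 ≡ 11, so v_1 = 11^{−1} = 6 (mod 13).
  i = 2 (α = 4): (4−8)(4−11)(4−6)(4−9) = (−4)·(−7)·(−2)·(−5) = 280 ≡ 7, so v_2 = 7^{−1} = 2 (mod 13).
  i = 3 (α = 11): (11−8)(11−4)(11−6)(11−9) = 3·7·5·2 = 210 ≡ 2, so v_3 = 2^{−1} = 7 (mod 13).
  i = 4 (α = 6): (6−8)(6−4)(6−11)(6−9) = (−2)·2·(−5)·(−3) = −60 ≡ 5, so v_4 = 5^{−1} = 8 (mod 13).
  i = 5 (α = 9): (9−8)(9−4)(9−11)(9−6) = 1·5·(−2)·3 = −30 ≡ 9, so v_5 = 9^{−1} = 3 (mod 13).
  v = [6, 2, 7, 8, 3].
Step 2: syndromes of r = [9, 4, 0, 2, 6] (all sums mod 13).
  S_0 = Σ v_i r_i = 6·9 + 2·4 + 7·0 + 8·2 + 3·6 = 96 ≡ 5.
  S_1 = Σ v_i α_i r_i = 6·8·9 + 2·4·4 + 7·11·0 + 8·6·2 + 3·9·6 = 722 ≡ 7.
  α_i^2 mod 13 = [12, 3, 4, 10, 3].
  S_2 = Σ v_i α_i^2 r_i = 6·12·9 + 2·3·4 + 7·4·0 + 8·10·2 + 3·3·6 = 886 ≡ 2.
  S = (5, 7, 2) ≠ 0, so r is not a codeword (an error is present).
Step 3: locate the error. For a single error e at position i, S_ℓ = v_i·e·α_i^ℓ, so α_err = S_1/S_0.
  S_0^{−1} = 5^{−1} = 8 (mod 13), so α_err = 7·8 = 56 ≡ 4 = α_2. Error position i = 2.
  Consistency check: S_2/S_1 = 2·2 = 4 ≡ 4 = α_err ✓ (single-error assumption holds).
Step 4: error magnitude e = S_0/v_2 = S_0·∏_{j≠2}(α_2 − α_j) = 5·7 = 35 ≡ 9 (mod 13).
Step 5: correct position 2: c_2 = r_2 − e = 4 − 9 ≡ 8 (mod 13). Hence c = [9, 8, 0, 2, 6].
  Check: interpolating c through the α_i gives m(x) = 7 + 10·x (degree < 2) with m(α_i) = c_i for every i, so c is indeed a codeword.


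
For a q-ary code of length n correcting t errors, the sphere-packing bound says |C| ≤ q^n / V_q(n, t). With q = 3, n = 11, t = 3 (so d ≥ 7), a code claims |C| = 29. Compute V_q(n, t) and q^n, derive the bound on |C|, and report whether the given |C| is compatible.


V_q(n, t) = 1563, q^n = 177147, Hamming bound = 113, |C| = 29 ≤ bound (satisfied).

Step 1: Compute V_q(n, t) = Σ_{j=0}^3 C(n, j) (q−1)^j.
  j = 0: C(11,0)·(2)^0 = 1·1 = 1.
  j = 1: C(11,1)·(2)^1 = 11·2 = 22.
  j = 2: C(11,2)·(2)^2 = 55·4 = 220.
  j = 3: C(11,3)·(2)^3 = 165·8 = 1320.
  V_q(n, t) = 1 + 22 + 220 + 1320 = 1563.
Step 2: q^n = 3^11 = 177147.
Step 3: Hamming bound ⌊q^n / V_q(n,t)⌋ = ⌊177147/1563⌋ = 113.
Step 4: Compare |C| = 29 to 113: satisfied.
The claimed |C| lies below the Hamming bound.


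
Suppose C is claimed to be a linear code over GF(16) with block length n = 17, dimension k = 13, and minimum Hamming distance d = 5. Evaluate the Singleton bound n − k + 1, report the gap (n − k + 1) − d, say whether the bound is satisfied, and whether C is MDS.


Singleton RHS = n − k + 1 = 5, slack = 0, bound satisfied, MDS.

Singleton bound: d ≤ n − k + 1.
Here n = 17, k = 13, so n − k + 1 = 5.
Given d = 5, check d ≤ 5: YES.
Slack = (n − k + 1) − d = 0.
The code is MDS (slack = 0).
Description: the claimed parameters are [17, 13, 5]_16; such a code would be MDS (meets Singleton bound).


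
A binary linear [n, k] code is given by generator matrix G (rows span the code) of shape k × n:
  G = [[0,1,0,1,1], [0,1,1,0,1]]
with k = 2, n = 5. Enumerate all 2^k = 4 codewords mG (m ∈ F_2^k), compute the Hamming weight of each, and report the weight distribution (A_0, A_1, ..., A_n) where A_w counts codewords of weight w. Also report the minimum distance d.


Weight distribution: A_0 = 1, A_2 = 1, A_3 = 2. Minimum distance d = 2.

Enumerate all 2^2 = 4 messages m ∈ F_2^2.
For each, compute codeword c = mG in F_2^5, then tally its weight.
  m = 00 → c = 00000, weight = 0.
  m = 10 → c = 01011, weight = 3.
  m = 01 → c = 01101, weight = 3.
  m = 11 → c = 00110, weight = 2.
Tally weights:
  weight 0: 1 codewords.
  weight 2: 1 codewords.
  weight 3: 2 codewords.
Minimum distance d = smallest w > 0 with A_w > 0 = 2.
Sanity: Σ A_w = 4 = 2^2 = 4 ✓.


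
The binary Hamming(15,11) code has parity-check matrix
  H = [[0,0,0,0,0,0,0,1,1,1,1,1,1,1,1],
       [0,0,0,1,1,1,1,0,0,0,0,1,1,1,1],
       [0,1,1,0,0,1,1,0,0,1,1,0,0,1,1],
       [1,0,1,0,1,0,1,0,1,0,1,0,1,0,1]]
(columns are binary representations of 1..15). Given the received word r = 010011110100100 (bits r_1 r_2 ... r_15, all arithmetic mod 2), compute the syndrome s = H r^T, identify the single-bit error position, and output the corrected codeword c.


s = (1, 0, 0, 1)^T, error position = 9, corrected codeword c = 010011111100100

Compute s = H r^T mod 2 one row at a time:
  s_1 = 1 + 0 + 1 + 0 + 0 + 1 + 0 + 0 = 3 ≡ 1 (mod 2).
  s_2 = 0 + 1 + 1 + 1 + 0 + 1 + 0 + 0 = 4 ≡ 0 (mod 2).
  s_3 = 1 + 0 + 1 + 1 + 1 + 0 + 0 + 0 = 4 ≡ 0 (mod 2).
  s_4 = 0 + 0 + 1 + 1 + 0 + 0 + 1 + 0 = 3 ≡ 1 (mod 2).
s = (1, 0, 0, 1)^T — this equals column 9 of H (binary 1001), so error is at position 9.
Correct: flip bit 9 of r = 010011110100100 to get c = 010011111100100.


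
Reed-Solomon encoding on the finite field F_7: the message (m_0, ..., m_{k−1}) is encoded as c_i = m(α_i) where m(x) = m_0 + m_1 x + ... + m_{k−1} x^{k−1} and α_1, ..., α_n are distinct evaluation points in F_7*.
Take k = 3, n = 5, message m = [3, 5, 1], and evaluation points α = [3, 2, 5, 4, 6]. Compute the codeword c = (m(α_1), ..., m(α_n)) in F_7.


c = [6, 3, 4, 4, 6]

Message polynomial: m(x) = 3 + 5·x + 1·x^2 (mod 7).
For each evaluation point α_i, compute m(α_i) mod 7:
  α_1 = 3: Horner steps 1 → 1 → 6, so m(3) = 6.
  α_2 = 2: Horner steps 1 → 0 → 3, so m(2) = 3.
  α_3 = 5: Horner steps 1 → 3 → 4, so m(5) = 4.
  α_4 = 4: Horner steps 1 → 2 → 4, so m(4) = 4.
  α_5 = 6: Horner steps 1 → 4 → 6, so m(6) = 6.
Codeword c = [6, 3, 4, 4, 6] ∈ F_7^5.


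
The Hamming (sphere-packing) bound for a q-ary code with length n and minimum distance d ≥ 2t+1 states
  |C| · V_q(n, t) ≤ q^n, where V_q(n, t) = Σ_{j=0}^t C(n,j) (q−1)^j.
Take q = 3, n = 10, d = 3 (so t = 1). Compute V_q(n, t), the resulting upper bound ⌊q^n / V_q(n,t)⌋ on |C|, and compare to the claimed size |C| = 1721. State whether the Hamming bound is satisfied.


V_q(n, t) = 21, q^n = 59049, Hamming bound = 2811, |C| = 1721 ≤ bound (satisfied).

Step 1: Compute V_q(n, t) = Σ_{j=0}^1 C(n, j) (q−1)^j.
  j = 0: C(10,0)·(2)^0 = 1·1 = 1.
  j = 1: C(10,1)·(2)^1 = 10·2 = 20.
  V_q(n, t) = 1 + 20 = 21.
Step 2: q^n = 3^10 = 59049.
Step 3: Hamming bound ⌊q^n / V_q(n,t)⌋ = ⌊59049/21⌋ = 2811.
Step 4: Compare |C| = 1721 to 2811: satisfied.
The claimed |C| lies below the Hamming bound.


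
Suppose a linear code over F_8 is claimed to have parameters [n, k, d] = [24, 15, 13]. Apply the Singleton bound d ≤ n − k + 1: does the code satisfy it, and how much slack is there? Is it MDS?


Singleton RHS = n − k + 1 = 10, slack = -3, bound violated (no such code; not MDS).

Singleton bound: d ≤ n − k + 1.
Here n = 24, k = 15, so n − k + 1 = 10.
Given d = 13, check d ≤ 10: NO.
Slack = (n − k + 1) − d = -3.
The slack is negative: d = 13 exceeds n − k + 1 = 10 by 3, so the Singleton bound is violated and no linear [24, 15, 13]_8 code can exist. In particular it is not MDS (MDS requires d = n − k + 1 exactly).
Description: the claimed parameters are [24, 15, 13]_8; such a code would be impossible (violates the Singleton bound).


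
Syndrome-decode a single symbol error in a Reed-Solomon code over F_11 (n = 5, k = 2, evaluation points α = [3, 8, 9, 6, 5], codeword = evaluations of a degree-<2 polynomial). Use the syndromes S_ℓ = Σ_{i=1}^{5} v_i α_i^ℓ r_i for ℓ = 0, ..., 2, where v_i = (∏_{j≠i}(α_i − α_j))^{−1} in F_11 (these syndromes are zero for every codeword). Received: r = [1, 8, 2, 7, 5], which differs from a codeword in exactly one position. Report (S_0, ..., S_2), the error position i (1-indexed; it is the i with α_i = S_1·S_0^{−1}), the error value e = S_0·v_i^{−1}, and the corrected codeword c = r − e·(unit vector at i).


S = (10, 3, 2), error at position 2, error magnitude e = 8, c = [1, 0, 2, 7, 5].

Step 1: column multipliers v_i = (∏_{j≠i}(α_i − α_j))^{−1} mod 11.
  i = 1 (α = 3): (3−8)(3−9)(3−6)(3−5) = (−5)·(−6)·(−3)·(−2) = 180 ≡ 4, so v_1 = 4^{−1} = 3 (mod 11).
  i = 2 (α = 8): (8−3)(8−9)(8−6)(8−5) = 5·(−1)·2·3 = −30 ≡ 3, so v_2 = 3^{−1} = 4 (mod 11).
  i = 3 (α = 9): (9−3)(9−8)(9−6)(9−5) = 6·1·3·4 = 72 ≡ 6, so v_3 = 6^{−1} = 2 (mod 11).
  i = 4 (α = 6): (6−3)(6−8)(6−9)(6−5) = 3·(−2)·(−3)·1 = 18 ≡ 7, so v_4 = 7^{−1} = 8 (mod 11).
  i = 5 (α = 5): (5−3)(5−8)(5−9)(5−6) = 2·(−3)·(−4)·(−1) = −24 ≡ 9, so v_5 = 9^{−1} = 5 (mod 11).
  v = [3, 4, 2, 8, 5].
Step 2: syndromes of r = [1, 8, 2, 7, 5] (all sums mod 11).
  S_0 = Σ v_i r_i = 3·1 + 4·8 + 2·2 + 8·7 + 5·5 = 120 ≡ 10.
  S_1 = Σ v_i α_i r_i = 3·3·1 + 4·8·8 + 2·9·2 + 8·6·7 + 5·5·5 = 762 ≡ 3.
  α_i^2 mod 11 = [9, 9, 4, 3, 3].
  S_2 = Σ v_i α_i^2 r_i = 3·9·1 + 4·9·8 + 2·4·2 + 8·3·7 + 5·3·5 = 574 ≡ 2.
  S = (10, 3, 2) ≠ 0, so r is not a codeword (an error is present).
Step 3: locate the error. For a single error e at position i, S_ℓ = v_i·e·α_i^ℓ, so α_err = S_1/S_0.
  S_0^{−1} = 10^{−1} = 10 (mod 11), so α_err = 3·10 = 30 ≡ 8 = α_2. Error position i = 2.
  Consistency check: S_2/S_1 = 2·4 = 8 ≡ 8 = α_err ✓ (single-error assumption holds).
Step 4: error magnitude e = S_0/v_2 = S_0·∏_{j≠2}(α_2 − α_j) = 10·3 = 30 ≡ 8 (mod 11).
Step 5: correct position 2: c_2 = r_2 − e = 8 − 8 ≡ 0 (mod 11). Hence c = [1, 0, 2, 7, 5].
  Check: interpolating c through the α_i gives m(x) = 6 + 2·x (degree < 2) with m(α_i) = c_i for every i, so c is indeed a codeword.


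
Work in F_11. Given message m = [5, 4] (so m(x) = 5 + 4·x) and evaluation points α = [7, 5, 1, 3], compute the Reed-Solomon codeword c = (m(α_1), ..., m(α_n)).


c = [0, 3, 9, 6]

Message polynomial: m(x) = 5 + 4·x (mod 11).
For each evaluation point α_i, compute m(α_i) mod 11:
  α_1 = 7: Horner steps 4 → 0, so m(7) = 0.
  α_2 = 5: Horner steps 4 → 3, so m(5) = 3.
  α_3 = 1: Horner steps 4 → 9, so m(1) = 9.
  α_4 = 3: Horner steps 4 → 6, so m(3) = 6.
Codeword c = [0, 3, 9, 6] ∈ F_11^4.


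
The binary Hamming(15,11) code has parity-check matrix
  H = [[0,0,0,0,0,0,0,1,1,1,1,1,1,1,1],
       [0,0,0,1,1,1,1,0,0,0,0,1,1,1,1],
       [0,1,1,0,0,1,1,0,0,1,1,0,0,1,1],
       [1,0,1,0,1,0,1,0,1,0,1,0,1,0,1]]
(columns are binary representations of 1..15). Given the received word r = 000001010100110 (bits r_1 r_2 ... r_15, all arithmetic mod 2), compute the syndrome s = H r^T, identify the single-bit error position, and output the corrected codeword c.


s = (0, 1, 1, 1)^T, error position = 7, corrected codeword c = 000001110100110

Compute s = H r^T mod 2 one row at a time:
  s_1 = 1 + 0 + 1 + 0 + 0 + 1 + 1 + 0 = 4 ≡ 0 (mod 2).
  s_2 = 0 + 0 + 1 + 0 + 0 + 1 + 1 + 0 = 3 ≡ 1 (mod 2).
  s_3 = 0 + 0 + 1 + 0 + 1 + 0 + 1 + 0 = 3 ≡ 1 (mod 2).
  s_4 = 0 + 0 + 0 + 0 + 0 + 0 + 1 + 0 = 1 ≡ 1 (mod 2).
s = (0, 1, 1, 1)^T — this equals column 7 of H (binary 0111), so error is at position 7.
Correct: flip bit 7 of r = 000001010100110 to get c = 000001110100110.


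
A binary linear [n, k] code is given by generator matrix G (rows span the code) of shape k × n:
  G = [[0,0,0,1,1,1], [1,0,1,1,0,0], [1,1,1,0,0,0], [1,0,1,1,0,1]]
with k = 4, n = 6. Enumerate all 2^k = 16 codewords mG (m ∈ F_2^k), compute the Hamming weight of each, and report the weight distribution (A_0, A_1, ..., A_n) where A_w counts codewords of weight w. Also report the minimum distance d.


Weight distribution: A_0 = 1, A_1 = 1, A_2 = 3, A_3 = 6, A_4 = 3, A_5 = 1, A_6 = 1. Minimum distance d = 1.

Enumerate all 2^4 = 16 messages m ∈ F_2^4.
For each, compute codeword c = mG in F_2^6, then tally its weight.
  m = 0000 → c = 000000, weight = 0.
  m = 1000 → c = 000111, weight = 3.
  m = 0100 → c = 101100, weight = 3.
  m = 1100 → c = 101011, weight = 4.
  m = 0010 → c = 111000, weight = 3.
  m = 1010 → c = 111111, weight = 6.
  m = 0110 → c = 010100, weight = 2.
  m = 1110 → c = 010011, weight = 3.
  m = 0001 → c = 101101, weight = 4.
  m = 1001 → c = 101010, weight = 3.
  m = 0101 → c = 000001, weight = 1.
  m = 1101 → c = 000110, weight = 2.
  m = 0011 → c = 010101, weight = 3.
  m = 1011 → c = 010010, weight = 2.
  m = 0111 → c = 111001, weight = 4.
  m = 1111 → c = 111110, weight = 5.
Tally weights:
  weight 0: 1 codewords.
  weight 1: 1 codewords.
  weight 2: 3 codewords.
  weight 3: 6 codewords.
  weight 4: 3 codewords.
  weight 5: 1 codewords.
  weight 6: 1 codewords.
Minimum distance d = smallest w > 0 with A_w > 0 = 1.
Sanity: Σ A_w = 16 = 2^4 = 16 ✓.


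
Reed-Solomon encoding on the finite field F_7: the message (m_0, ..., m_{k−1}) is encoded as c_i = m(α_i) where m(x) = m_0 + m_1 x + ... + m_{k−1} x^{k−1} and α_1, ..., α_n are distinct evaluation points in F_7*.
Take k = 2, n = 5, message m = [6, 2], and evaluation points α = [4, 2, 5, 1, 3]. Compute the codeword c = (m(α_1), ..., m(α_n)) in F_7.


c = [0, 3, 2, 1, 5]

Message polynomial: m(x) = 6 + 2·x (mod 7).
For each evaluation point α_i, compute m(α_i) mod 7:
  α_1 = 4: Horner steps 2 → 0, so m(4) = 0.
  α_2 = 2: Horner steps 2 → 3, so m(2) = 3.
  α_3 = 5: Horner steps 2 → 2, so m(5) = 2.
  α_4 = 1: Horner steps 2 → 1, so m(1) = 1.
  α_5 = 3: Horner steps 2 → 5, so m(3) = 5.
Codeword c = [0, 3, 2, 1, 5] ∈ F_7^5.


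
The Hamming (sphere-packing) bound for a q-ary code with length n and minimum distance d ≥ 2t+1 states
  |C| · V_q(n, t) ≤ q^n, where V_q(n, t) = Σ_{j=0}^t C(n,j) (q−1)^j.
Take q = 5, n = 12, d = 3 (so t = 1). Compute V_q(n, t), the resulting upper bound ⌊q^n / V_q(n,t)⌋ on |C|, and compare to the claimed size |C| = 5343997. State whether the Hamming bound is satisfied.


V_q(n, t) = 49, q^n = 244140625, Hamming bound = 4982461, |C| = 5343997 > bound (violated).

Step 1: Compute V_q(n, t) = Σ_{j=0}^1 C(n, j) (q−1)^j.
  j = 0: C(12,0)·(4)^0 = 1·1 = 1.
  j = 1: C(12,1)·(4)^1 = 12·4 = 48.
  V_q(n, t) = 1 + 48 = 49.
Step 2: q^n = 5^12 = 244140625.
Step 3: Hamming bound ⌊q^n / V_q(n,t)⌋ = ⌊244140625/49⌋ = 4982461.
Step 4: Compare |C| = 5343997 to 4982461: violated.
The claimed |C| lies above the Hamming bound, so no 5-ary code of length 12 with d ≥ 3 can have 5343997 codewords.


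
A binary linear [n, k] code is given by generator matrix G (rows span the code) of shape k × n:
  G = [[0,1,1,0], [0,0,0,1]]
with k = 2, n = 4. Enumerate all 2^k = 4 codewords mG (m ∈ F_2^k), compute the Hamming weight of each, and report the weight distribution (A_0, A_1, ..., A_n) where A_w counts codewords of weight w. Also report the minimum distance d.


Weight distribution: A_0 = 1, A_1 = 1, A_2 = 1, A_3 = 1. Minimum distance d = 1.

Enumerate all 2^2 = 4 messages m ∈ F_2^2.
For each, compute codeword c = mG in F_2^4, then tally its weight.
  m = 00 → c = 0000, weight = 0.
  m = 10 → c = 0110, weight = 2.
  m = 01 → c = 0001, weight = 1.
  m = 11 → c = 0111, weight = 3.
Tally weights:
  weight 0: 1 codewords.
  weight 1: 1 codewords.
  weight 2: 1 codewords.
  weight 3: 1 codewords.
Minimum distance d = smallest w > 0 with A_w > 0 = 1.
Sanity: Σ A_w = 4 = 2^2 = 4 ✓.


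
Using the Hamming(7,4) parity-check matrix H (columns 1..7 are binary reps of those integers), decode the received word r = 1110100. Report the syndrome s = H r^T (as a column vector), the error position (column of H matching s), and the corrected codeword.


s = (1, 0, 1)^T, error position = 5, corrected codeword c = 1110000

Compute s = H r^T mod 2 one row at a time:
  s_1 = 0 + 1 + 0 + 0 = 1 ≡ 1 (mod 2).
  s_2 = 1 + 1 + 0 + 0 = 2 ≡ 0 (mod 2).
  s_3 = 1 + 1 + 1 + 0 = 3 ≡ 1 (mod 2).
s = (1, 0, 1)^T — this equals column 5 of H (binary 101), so error is at position 5.
Correct: flip bit 5 of r = 1110100 to get c = 1110000.


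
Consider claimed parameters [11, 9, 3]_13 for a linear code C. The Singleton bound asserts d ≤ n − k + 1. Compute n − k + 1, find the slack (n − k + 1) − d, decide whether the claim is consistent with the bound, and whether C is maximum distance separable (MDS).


Singleton RHS = n − k + 1 = 3, slack = 0, bound satisfied, MDS.

Singleton bound: d ≤ n − k + 1.
Here n = 11, k = 9, so n − k + 1 = 3.
Given d = 3, check d ≤ 3: YES.
Slack = (n − k + 1) − d = 0.
The code is MDS (slack = 0).
Description: the claimed parameters are [11, 9, 3]_13; such a code would be MDS (meets Singleton bound).


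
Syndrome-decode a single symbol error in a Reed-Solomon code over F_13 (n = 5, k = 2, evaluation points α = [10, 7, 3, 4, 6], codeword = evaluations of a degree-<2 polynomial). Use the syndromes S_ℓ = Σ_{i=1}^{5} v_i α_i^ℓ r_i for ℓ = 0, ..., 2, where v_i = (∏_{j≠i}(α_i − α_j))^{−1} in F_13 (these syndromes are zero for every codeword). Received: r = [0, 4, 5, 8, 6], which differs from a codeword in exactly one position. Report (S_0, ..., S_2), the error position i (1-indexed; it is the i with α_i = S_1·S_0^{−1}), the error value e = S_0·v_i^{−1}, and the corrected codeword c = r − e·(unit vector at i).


S = (4, 11, 1), error at position 5, error magnitude e = 5, c = [0, 4, 5, 8, 1].

Step 1: column multipliers v_i = (∏_{j≠i}(α_i − α_j))^{−1} mod 13.
  i = 1 (α = 10): (10−7)(10−3)(10−4)(10−6) = 3·7·6·4 = 504 ≡ 10, so v_1 = 10^{−1} = 4 (mod 13).
  i = 2 (α = 7): (7−10)(7−3)(7−4)(7−6) = (−3)·4·3·1 = −36 ≡ 3, so v_2 = 3^{−1} = 9 (mod 13).
  i = 3 (α = 3): (3−10)(3−7)(3−4)(3−6) = (−7)·(−4)·(−1)·(−3) = 84 ≡ 6, so v_3 = 6^{−1} = 11 (mod 13).
  i = 4 (α = 4): (4−10)(4−7)(4−3)(4−6) = (−6)·(−3)·1·(−2) = −36 ≡ 3, so v_4 = 3^{−1} = 9 (mod 13).
  i = 5 (α = 6): (6−10)(6−7)(6−3)(6−4) = (−4)·(−1)·3·2 = 24 ≡ 11, so v_5 = 11^{−1} = 6 (mod 13).
  v = [4, 9, 11, 9, 6].
Step 2: syndromes of r = [0, 4, 5, 8, 6] (all sums mod 13).
  S_0 = Σ v_i r_i = 4·0 + 9·4 + 11·5 + 9·8 + 6·6 = 199 ≡ 4.
  S_1 = Σ v_i α_i r_i = 4·10·0 + 9·7·4 + 11·3·5 + 9·4·8 + 6·6·6 = 921 ≡ 11.
  α_i^2 mod 13 = [9, 10, 9, 3, 10].
  S_2 = Σ v_i α_i^2 r_i = 4·9·0 + 9·10·4 + 11·9·5 + 9·3·8 + 6·10·6 = 1431 ≡ 1.
  S = (4, 11, 1) ≠ 0, so r is not a codeword (an error is present).
Step 3: locate the error. For a single error e at position i, S_ℓ = v_i·e·α_i^ℓ, so α_err = S_1/S_0.
  S_0^{−1} = 4^{−1} = 10 (mod 13), so α_err = 11·10 = 110 ≡ 6 = α_5. Error position i = 5.
  Consistency check: S_2/S_1 = 1·6 = 6 ≡ 6 = α_err ✓ (single-error assumption holds).
Step 4: error magnitude e = S_0/v_5 = S_0·∏_{j≠5}(α_5 − α_j) = 4·11 = 44 ≡ 5 (mod 13).
Step 5: correct position 5: c_5 = r_5 − e = 6 − 5 ≡ 1 (mod 13). Hence c = [0, 4, 5, 8, 1].
  Check: interpolating c through the α_i gives m(x) = 9 + 3·x (degree < 2) with m(α_i) = c_i for every i, so c is indeed a codeword.


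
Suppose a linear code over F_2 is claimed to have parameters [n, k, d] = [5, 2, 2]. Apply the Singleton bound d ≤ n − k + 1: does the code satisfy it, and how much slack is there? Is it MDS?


Singleton RHS = n − k + 1 = 4, slack = 2, bound satisfied, not MDS.

Singleton bound: d ≤ n − k + 1.
Here n = 5, k = 2, so n − k + 1 = 4.
Given d = 2, check d ≤ 4: YES.
Slack = (n − k + 1) − d = 2.
The code is NOT MDS (slack = 2 > 0).
Description: the claimed parameters are [5, 2, 2]_2; such a code would be non-MDS.


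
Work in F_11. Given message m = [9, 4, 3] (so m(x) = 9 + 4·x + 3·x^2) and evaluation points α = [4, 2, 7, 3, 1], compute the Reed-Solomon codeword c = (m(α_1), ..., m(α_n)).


c = [7, 7, 8, 4, 5]

Message polynomial: m(x) = 9 + 4·x + 3·x^2 (mod 11).
For each evaluation point α_i, compute m(α_i) mod 11:
  α_1 = 4: Horner steps 3 → 5 → 7, so m(4) = 7.
  α_2 = 2: Horner steps 3 → 10 → 7, so m(2) = 7.
  α_3 = 7: Horner steps 3 → 3 → 8, so m(7) = 8.
  α_4 = 3: Horner steps 3 → 2 → 4, so m(3) = 4.
  α_5 = 1: Horner steps 3 → 7 → 5, so m(1) = 5.
Codeword c = [7, 7, 8, 4, 5] ∈ F_11^5.


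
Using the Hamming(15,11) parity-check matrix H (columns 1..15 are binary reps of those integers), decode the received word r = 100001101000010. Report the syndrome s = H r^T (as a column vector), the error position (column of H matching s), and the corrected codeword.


s = (0, 1, 1, 1)^T, error position = 7, corrected codeword c = 100001001000010

Compute s = H r^T mod 2 one row at a time:
  s_1 = 0 + 1 + 0 + 0 + 0 + 0 + 1 + 0 = 2 ≡ 0 (mod 2).
  s_2 = 0 + 0 + 1 + 1 + 0 + 0 + 1 + 0 = 3 ≡ 1 (mod 2).
  s_3 = 0 + 0 + 1 + 1 + 0 + 0 + 1 + 0 = 3 ≡ 1 (mod 2).
  s_4 = 1 + 0 + 0 + 1 + 1 + 0 + 0 + 0 = 3 ≡ 1 (mod 2).
s = (0, 1, 1, 1)^T — this equals column 7 of H (binary 0111), so error is at position 7.
Correct: flip bit 7 of r = 100001101000010 to get c = 100001001000010.


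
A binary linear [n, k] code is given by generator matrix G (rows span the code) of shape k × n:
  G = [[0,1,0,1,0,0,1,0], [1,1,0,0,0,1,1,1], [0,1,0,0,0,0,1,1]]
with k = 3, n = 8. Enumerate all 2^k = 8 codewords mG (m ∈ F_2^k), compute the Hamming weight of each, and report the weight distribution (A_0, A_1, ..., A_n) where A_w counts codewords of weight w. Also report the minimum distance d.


Weight distribution: A_0 = 1, A_2 = 2, A_3 = 2, A_4 = 1, A_5 = 2. Minimum distance d = 2.

Enumerate all 2^3 = 8 messages m ∈ F_2^3.
For each, compute codeword c = mG in F_2^8, then tally its weight.
  m = 000 → c = 00000000, weight = 0.
  m = 100 → c = 01010010, weight = 3.
  m = 010 → c = 11000111, weight = 5.
  m = 110 → c = 10010101, weight = 4.
  m = 001 → c = 01000011, weight = 3.
  m = 101 → c = 00010001, weight = 2.
  m = 011 → c = 10000100, weight = 2.
  m = 111 → c = 11010110, weight = 5.
Tally weights:
  weight 0: 1 codewords.
  weight 2: 2 codewords.
  weight 3: 2 codewords.
  weight 4: 1 codewords.
  weight 5: 2 codewords.
Minimum distance d = smallest w > 0 with A_w > 0 = 2.
Sanity: Σ A_w = 8 = 2^3 = 8 ✓.


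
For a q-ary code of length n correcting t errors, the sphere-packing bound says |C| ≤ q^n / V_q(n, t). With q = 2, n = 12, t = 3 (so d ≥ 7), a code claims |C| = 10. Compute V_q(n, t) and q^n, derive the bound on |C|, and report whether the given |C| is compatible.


V_q(n, t) = 299, q^n = 4096, Hamming bound = 13, |C| = 10 ≤ bound (satisfied).

Step 1: Compute V_q(n, t) = Σ_{j=0}^3 C(n, j) (q−1)^j.
  j = 0: C(12,0)·(1)^0 = 1·1 = 1.
  j = 1: C(12,1)·(1)^1 = 12·1 = 12.
  j = 2: C(12,2)·(1)^2 = 66·1 = 66.
  j = 3: C(12,3)·(1)^3 = 220·1 = 220.
  V_q(n, t) = 1 + 12 + 66 + 220 = 299.
Step 2: q^n = 2^12 = 4096.
Step 3: Hamming bound ⌊q^n / V_q(n,t)⌋ = ⌊4096/299⌋ = 13.
Step 4: Compare |C| = 10 to 13: satisfied.
The claimed |C| lies below the Hamming bound.


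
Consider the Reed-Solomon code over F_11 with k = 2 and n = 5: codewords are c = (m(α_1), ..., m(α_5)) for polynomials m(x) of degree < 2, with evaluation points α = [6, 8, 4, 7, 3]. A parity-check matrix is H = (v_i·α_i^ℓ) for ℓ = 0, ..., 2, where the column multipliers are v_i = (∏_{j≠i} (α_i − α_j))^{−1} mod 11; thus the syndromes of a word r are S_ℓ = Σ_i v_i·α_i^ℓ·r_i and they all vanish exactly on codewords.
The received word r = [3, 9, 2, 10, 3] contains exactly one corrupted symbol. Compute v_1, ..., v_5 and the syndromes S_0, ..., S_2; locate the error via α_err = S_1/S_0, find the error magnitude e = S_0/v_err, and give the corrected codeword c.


S = (3, 7, 9), error at position 1, error magnitude e = 3, c = [0, 9, 2, 10, 3].

Step 1: column multipliers v_i = (∏_{j≠i}(α_i − α_j))^{−1} mod 11.
  i = 1 (α = 6): (6−8)(6−4)(6−7)(6−3) = (−2)·2·(−1)·3 = 12 ≡ 1, so v_1 = 1^{−1} = 1 (mod 11).
  i = 2 (α = 8): (8−6)(8−4)(8−7)(8−3) = 2·4·1·5 = 40 ≡ 7, so v_2 = 7^{−1} = 8 (mod 11).
  i = 3 (α = 4): (4−6)(4−8)(4−7)(4−3) = (−2)·(−4)·(−3)·1 = −24 ≡ 9, so v_3 = 9^{−1} = 5 (mod 11).
  i = 4 (α = 7): (7−6)(7−8)(7−4)(7−3) = 1·(−1)·3·4 = −12 ≡ 10, so v_4 = 10^{−1} = 10 (mod 11).
  i = 5 (α = 3): (3−6)(3−8)(3−4)(3−7) = (−3)·(−5)·(−1)·(−4) = 60 ≡ 5, so v_5 = 5^{−1} = 9 (mod 11).
  v = [1, 8, 5, 10, 9].
Step 2: syndromes of r = [3, 9, 2, 10, 3] (all sums mod 11).
  S_0 = Σ v_i r_i = 1·3 + 8·9 + 5·2 + 10·10 + 9·3 = 212 ≡ 3.
  S_1 = Σ v_i α_i r_i = 1·6·3 + 8·8·9 + 5·4·2 + 10·7·10 + 9·3·3 = 1415 ≡ 7.
  α_i^2 mod 11 = [3, 9, 5, 5, 9].
  S_2 = Σ v_i α_i^2 r_i = 1·3·3 + 8·9·9 + 5·5·2 + 10·5·10 + 9·9·3 = 1450 ≡ 9.
  S = (3, 7, 9) ≠ 0, so r is not a codeword (an error is present).
Step 3: locate the error. For a single error e at position i, S_ℓ = v_i·e·α_i^ℓ, so α_err = S_1/S_0.
  S_0^{−1} = 3^{−1} = 4 (mod 11), so α_err = 7·4 = 28 ≡ 6 = α_1. Error position i = 1.
  Consistency check: S_2/S_1 = 9·8 = 72 ≡ 6 = α_err ✓ (single-error assumption holds).
Step 4: error magnitude e = S_0/v_1 = S_0·∏_{j≠1}(α_1 − α_j) = 3·1 = 3 ≡ 3 (mod 11).
Step 5: correct position 1: c_1 = r_1 − e = 3 − 3 ≡ 0 (mod 11). Hence c = [0, 9, 2, 10, 3].
  Check: interpolating c through the α_i gives m(x) = 6 + 10·x (degree < 2) with m(α_i) = c_i for every i, so c is indeed a codeword.


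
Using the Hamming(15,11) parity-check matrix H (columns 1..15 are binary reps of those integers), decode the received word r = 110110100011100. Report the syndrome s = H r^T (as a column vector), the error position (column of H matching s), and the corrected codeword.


s = (1, 1, 1, 1)^T, error position = 15, corrected codeword c = 110110100011101

Compute s = H r^T mod 2 one row at a time:
  s_1 = 0 + 0 + 0 + 1 + 1 + 1 + 0 + 0 = 3 ≡ 1 (mod 2).
  s_2 = 1 + 1 + 0 + 1 + 1 + 1 + 0 + 0 = 5 ≡ 1 (mod 2).
  s_3 = 1 + 0 + 0 + 1 + 0 + 1 + 0 + 0 = 3 ≡ 1 (mod 2).
  s_4 = 1 + 0 + 1 + 1 + 0 + 1 + 1 + 0 = 5 ≡ 1 (mod 2).
s = (1, 1, 1, 1)^T — this equals column 15 of H (binary 1111), so error is at position 15.
Correct: flip bit 15 of r = 110110100011100 to get c = 110110100011101.


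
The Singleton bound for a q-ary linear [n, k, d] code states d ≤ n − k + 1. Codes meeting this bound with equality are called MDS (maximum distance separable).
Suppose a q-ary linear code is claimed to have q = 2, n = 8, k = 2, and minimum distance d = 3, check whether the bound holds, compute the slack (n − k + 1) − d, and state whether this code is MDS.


Singleton RHS = n − k + 1 = 7, slack = 4, bound satisfied, not MDS.

Singleton bound: d ≤ n − k + 1.
Here n = 8, k = 2, so n − k + 1 = 7.
Given d = 3, check d ≤ 7: YES.
Slack = (n − k + 1) − d = 4.
The code is NOT MDS (slack = 4 > 0).
Description: the claimed parameters are [8, 2, 3]_2; such a code would be non-MDS.


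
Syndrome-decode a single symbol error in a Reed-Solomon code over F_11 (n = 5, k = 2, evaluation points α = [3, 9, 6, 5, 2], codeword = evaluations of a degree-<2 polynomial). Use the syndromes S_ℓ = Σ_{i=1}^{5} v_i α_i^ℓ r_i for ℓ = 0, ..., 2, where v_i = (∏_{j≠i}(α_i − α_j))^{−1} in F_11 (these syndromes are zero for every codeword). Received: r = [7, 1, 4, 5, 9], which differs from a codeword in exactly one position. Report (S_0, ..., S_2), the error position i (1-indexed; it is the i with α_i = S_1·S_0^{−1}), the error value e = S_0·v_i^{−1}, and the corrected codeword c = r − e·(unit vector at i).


S = (8, 5, 10), error at position 5, error magnitude e = 1, c = [7, 1, 4, 5, 8].

Step 1: column multipliers v_i = (∏_{j≠i}(α_i − α_j))^{−1} mod 11.
  i = 1 (α = 3): (3−9)(3−6)(3−5)(3−2) = (−6)·(−3)·(−2)·1 = −36 ≡ 8, so v_1 = 8^{−1} = 7 (mod 11).
  i = 2 (α = 9): (9−3)(9−6)(9−5)(9−2) = 6·3·4·7 = 504 ≡ 9, so v_2 = 9^{−1} = 5 (mod 11).
  i = 3 (α = 6): (6−3)(6−9)(6−5)(6−2) = 3·(−3)·1·4 = −36 ≡ 8, so v_3 = 8^{−1} = 7 (mod 11).
  i = 4 (α = 5): (5−3)(5−9)(5−6)(5−2) = 2·(−4)·(−1)·3 = 24 ≡ 2, so v_4 = 2^{−1} = 6 (mod 11).
  i = 5 (α = 2): (2−3)(2−9)(2−6)(2−5) = (−1)·(−7)·(−4)·(−3) = 84 ≡ 7, so v_5 = 7^{−1} = 8 (mod 11).
  v = [7, 5, 7, 6, 8].
Step 2: syndromes of r = [7, 1, 4, 5, 9] (all sums mod 11).
  S_0 = Σ v_i r_i = 7·7 + 5·1 + 7·4 + 6·5 + 8·9 = 184 ≡ 8.
  S_1 = Σ v_i α_i r_i = 7·3·7 + 5·9·1 + 7·6·4 + 6·5·5 + 8·2·9 = 654 ≡ 5.
  α_i^2 mod 11 = [9, 4, 3, 3, 4].
  S_2 = Σ v_i α_i^2 r_i = 7·9·7 + 5·4·1 + 7·3·4 + 6·3·5 + 8·4·9 = 923 ≡ 10.
  S = (8, 5, 10) ≠ 0, so r is not a codeword (an error is present).
Step 3: locate the error. For a single error e at position i, S_ℓ = v_i·e·α_i^ℓ, so α_err = S_1/S_0.
  S_0^{−1} = 8^{−1} = 7 (mod 11), so α_err = 5·7 = 35 ≡ 2 = α_5. Error position i = 5.
  Consistency check: S_2/S_1 = 10·9 = 90 ≡ 2 = α_err ✓ (single-error assumption holds).
Step 4: error magnitude e = S_0/v_5 = S_0·∏_{j≠5}(α_5 − α_j) = 8·7 = 56 ≡ 1 (mod 11).
Step 5: correct position 5: c_5 = r_5 − e = 9 − 1 ≡ 8 (mod 11). Hence c = [7, 1, 4, 5, 8].
  Check: interpolating c through the α_i gives m(x) = 10 + 10·x (degree < 2) with m(α_i) = c_i for every i, so c is indeed a codeword.


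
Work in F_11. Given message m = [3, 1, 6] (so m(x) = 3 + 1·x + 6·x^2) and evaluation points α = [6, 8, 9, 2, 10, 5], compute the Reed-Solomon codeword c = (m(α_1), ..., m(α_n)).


c = [5, 10, 3, 7, 8, 4]

Message polynomial: m(x) = 3 + 1·x + 6·x^2 (mod 11).
For each evaluation point α_i, compute m(α_i) mod 11:
  α_1 = 6: Horner steps 6 → 4 → 5, so m(6) = 5.
  α_2 = 8: Horner steps 6 → 5 → 10, so m(8) = 10.
  α_3 = 9: Horner steps 6 → 0 → 3, so m(9) = 3.
  α_4 = 2: Horner steps 6 → 2 → 7, so m(2) = 7.
  α_5 = 10: Horner steps 6 → 6 → 8, so m(10) = 8.
  α_6 = 5: Horner steps 6 → 9 → 4, so m(5) = 4.
Codeword c = [5, 10, 3, 7, 8, 4] ∈ F_11^6.


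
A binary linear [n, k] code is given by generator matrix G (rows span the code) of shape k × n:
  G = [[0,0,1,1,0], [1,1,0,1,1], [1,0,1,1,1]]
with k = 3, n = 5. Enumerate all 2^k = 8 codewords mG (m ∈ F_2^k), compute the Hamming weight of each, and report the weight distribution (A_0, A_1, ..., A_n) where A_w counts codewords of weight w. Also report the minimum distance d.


Weight distribution: A_0 = 1, A_2 = 4, A_4 = 3. Minimum distance d = 2.

Enumerate all 2^3 = 8 messages m ∈ F_2^3.
For each, compute codeword c = mG in F_2^5, then tally its weight.
  m = 000 → c = 00000, weight = 0.
  m = 100 → c = 00110, weight = 2.
  m = 010 → c = 11011, weight = 4.
  m = 110 → c = 11101, weight = 4.
  m = 001 → c = 10111, weight = 4.
  m = 101 → c = 10001, weight = 2.
  m = 011 → c = 01100, weight = 2.
  m = 111 → c = 01010, weight = 2.
Tally weights:
  weight 0: 1 codewords.
  weight 2: 4 codewords.
  weight 4: 3 codewords.
Minimum distance d = smallest w > 0 with A_w > 0 = 2.
Sanity: Σ A_w = 8 = 2^3 = 8 ✓.


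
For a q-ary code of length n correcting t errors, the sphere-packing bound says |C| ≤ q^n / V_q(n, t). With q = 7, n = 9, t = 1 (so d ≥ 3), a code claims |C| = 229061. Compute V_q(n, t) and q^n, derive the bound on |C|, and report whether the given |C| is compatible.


V_q(n, t) = 55, q^n = 40353607, Hamming bound = 733701, |C| = 229061 ≤ bound (satisfied).

Step 1: Compute V_q(n, t) = Σ_{j=0}^1 C(n, j) (q−1)^j.
  j = 0: C(9,0)·(6)^0 = 1·1 = 1.
  j = 1: C(9,1)·(6)^1 = 9·6 = 54.
  V_q(n, t) = 1 + 54 = 55.
Step 2: q^n = 7^9 = 40353607.
Step 3: Hamming bound ⌊q^n / V_q(n,t)⌋ = ⌊40353607/55⌋ = 733701.
Step 4: Compare |C| = 229061 to 733701: satisfied.
The claimed |C| lies below the Hamming bound.


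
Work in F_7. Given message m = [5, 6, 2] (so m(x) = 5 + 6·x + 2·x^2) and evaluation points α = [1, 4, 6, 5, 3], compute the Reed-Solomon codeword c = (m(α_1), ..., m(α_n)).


c = [6, 5, 1, 1, 6]

Message polynomial: m(x) = 5 + 6·x + 2·x^2 (mod 7).
For each evaluation point α_i, compute m(α_i) mod 7:
  α_1 = 1: Horner steps 2 → 1 → 6, so m(1) = 6.
  α_2 = 4: Horner steps 2 → 0 → 5, so m(4) = 5.
  α_3 = 6: Horner steps 2 → 4 → 1, so m(6) = 1.
  α_4 = 5: Horner steps 2 → 2 → 1, so m(5) = 1.
  α_5 = 3: Horner steps 2 → 5 → 6, so m(3) = 6.
Codeword c = [6, 5, 1, 1, 6] ∈ F_7^5.


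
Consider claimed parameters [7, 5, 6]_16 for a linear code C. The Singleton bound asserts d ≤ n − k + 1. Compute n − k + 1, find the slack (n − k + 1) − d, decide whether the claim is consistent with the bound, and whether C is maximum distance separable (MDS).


Singleton RHS = n − k + 1 = 3, slack = -3, bound violated (no such code; not MDS).

Singleton bound: d ≤ n − k + 1.
Here n = 7, k = 5, so n − k + 1 = 3.
Given d = 6, check d ≤ 3: NO.
Slack = (n − k + 1) − d = -3.
The slack is negative: d = 6 exceeds n − k + 1 = 3 by 3, so the Singleton bound is violated and no linear [7, 5, 6]_16 code can exist. In particular it is not MDS (MDS requires d = n − k + 1 exactly).
Description: the claimed parameters are [7, 5, 6]_16; such a code would be impossible (violates the Singleton bound).


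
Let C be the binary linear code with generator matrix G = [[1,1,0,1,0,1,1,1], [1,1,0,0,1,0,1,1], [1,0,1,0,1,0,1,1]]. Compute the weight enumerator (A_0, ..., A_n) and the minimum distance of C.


Weight distribution: A_0 = 1, A_2 = 1, A_3 = 1, A_5 = 3, A_6 = 2. Minimum distance d = 2.

Enumerate all 2^3 = 8 messages m ∈ F_2^3.
For each, compute codeword c = mG in F_2^8, then tally its weight.
  m = 000 → c = 00000000, weight = 0.
  m = 100 → c = 11010111, weight = 6.
  m = 010 → c = 11001011, weight = 5.
  m = 110 → c = 00011100, weight = 3.
  m = 001 → c = 10101011, weight = 5.
  m = 101 → c = 01111100, weight = 5.
  m = 011 → c = 01100000, weight = 2.
  m = 111 → c = 10110111, weight = 6.
Tally weights:
  weight 0: 1 codewords.
  weight 2: 1 codewords.
  weight 3: 1 codewords.
  weight 5: 3 codewords.
  weight 6: 2 codewords.
Minimum distance d = smallest w > 0 with A_w > 0 = 2.
Sanity: Σ A_w = 8 = 2^3 = 8 ✓.
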